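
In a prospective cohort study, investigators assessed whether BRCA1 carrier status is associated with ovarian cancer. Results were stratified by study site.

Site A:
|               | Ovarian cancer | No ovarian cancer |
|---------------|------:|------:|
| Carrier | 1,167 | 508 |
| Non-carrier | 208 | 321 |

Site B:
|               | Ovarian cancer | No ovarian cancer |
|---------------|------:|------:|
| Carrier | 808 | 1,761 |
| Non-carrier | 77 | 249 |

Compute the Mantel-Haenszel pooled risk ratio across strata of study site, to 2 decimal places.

1.64

RR_MH = Σ(aᵢ·n₀ᵢ/nᵢ) / Σ(cᵢ·n₁ᵢ/nᵢ), with n₁ᵢ = aᵢ+bᵢ (exposed), n₀ᵢ = cᵢ+dᵢ (unexposed), nᵢ = n₁ᵢ+n₀ᵢ.
Stratum 1 (Site A): n₁ = 1675, n₀ = 529, n = 2204; a·n₀/n = 1167·529/2204 = 280.1012; c·n₁/n = 208·1675/2204 = 158.0762
Stratum 2 (Site B): n₁ = 2569, n₀ = 326, n = 2895; a·n₀/n = 808·326/2895 = 90.9872; c·n₁/n = 77·2569/2895 = 68.3292
RR_MH = (280.1012 + 90.9872) / (158.0762 + 68.3292) = 371.0884 / 226.4054 = 1.63904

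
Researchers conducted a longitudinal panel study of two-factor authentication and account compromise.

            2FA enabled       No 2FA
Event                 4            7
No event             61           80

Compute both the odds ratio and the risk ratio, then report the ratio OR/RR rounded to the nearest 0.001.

0.980

Reading the table with exposure as columns: a = 4 (2FA enabled, case), b = 61 (2FA enabled, non-case), c = 7 (No 2FA, case), d = 80.
OR = (4·80)/(61·7) = 320/427 = 0.74941
Risk in exposed = 4/65 = 0.06154; risk in unexposed = 7/87 = 0.08046; RR = 0.76484
OR/RR = 0.74941 / 0.76484 = 0.97984
The outcome is rare in both groups, so OR ≈ RR (ratio near 1).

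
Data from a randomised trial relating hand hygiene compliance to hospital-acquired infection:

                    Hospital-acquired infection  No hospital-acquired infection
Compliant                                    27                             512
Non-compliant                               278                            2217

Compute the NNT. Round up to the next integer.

Risk in treated group = 27/539 = 0.05009; risk in control = 278/2495 = 0.11142.
Absolute risk reduction = 0.11142 − 0.05009 = 0.06133
NNT = 1 / ARR = 1 / 0.06133 = 16.305 → round up → 17

17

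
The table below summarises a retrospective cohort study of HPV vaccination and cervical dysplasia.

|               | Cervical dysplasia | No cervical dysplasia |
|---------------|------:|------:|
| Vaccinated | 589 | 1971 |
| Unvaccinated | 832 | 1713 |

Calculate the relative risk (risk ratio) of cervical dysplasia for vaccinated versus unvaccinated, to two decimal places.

0.70

Cells: a = 589, b = 1971, c = 832, d = 1713.
Risk in exposed = 589/2560 = 0.23008; risk in unexposed = 832/2545 = 0.32692.
RR = 0.23008 / 0.32692 = 0.70378
The risk is 30% lower among the exposed than among the unexposed.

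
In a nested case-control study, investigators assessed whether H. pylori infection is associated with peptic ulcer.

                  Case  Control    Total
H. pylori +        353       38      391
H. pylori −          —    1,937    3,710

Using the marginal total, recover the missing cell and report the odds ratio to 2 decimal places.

10.15

The missing cell is in the unexposed row: 3710 − 1937 = 1773.
So a = 353, b = 38, c = 1773, d = 1937.
OR = (a·d)/(b·c) = (353 × 1937) / (38 × 1773) = 683761 / 67374 = 10.14874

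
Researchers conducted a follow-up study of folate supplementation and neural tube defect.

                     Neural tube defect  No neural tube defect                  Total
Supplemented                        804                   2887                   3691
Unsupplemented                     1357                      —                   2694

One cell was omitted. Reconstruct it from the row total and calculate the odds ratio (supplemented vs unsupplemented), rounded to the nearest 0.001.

The missing cell is in the unexposed row: 2694 − 1357 = 1337.
So a = 804, b = 2887, c = 1357, d = 1337.
OR = (a·d)/(b·c) = (804 × 1337) / (2887 × 1357) = 1074948 / 3917659 = 0.27439

0.274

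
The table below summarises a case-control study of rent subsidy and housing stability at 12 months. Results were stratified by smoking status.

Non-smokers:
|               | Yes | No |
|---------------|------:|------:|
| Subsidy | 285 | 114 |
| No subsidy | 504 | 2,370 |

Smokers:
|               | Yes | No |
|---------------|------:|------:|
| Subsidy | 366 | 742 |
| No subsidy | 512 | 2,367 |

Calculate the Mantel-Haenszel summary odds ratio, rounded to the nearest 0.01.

OR_MH = Σ(aᵢdᵢ/nᵢ) / Σ(bᵢcᵢ/nᵢ), where nᵢ is the stratum total.
Stratum 1 (Non-smokers): n = 3273; a·d/n = 285·2370/3273 = 206.3703; b·c/n = 114·504/3273 = 17.5545
Stratum 2 (Smokers): n = 3987; a·d/n = 366·2367/3987 = 217.2867; b·c/n = 742·512/3987 = 95.2857
OR_MH = (206.3703 + 217.2867) / (17.5545 + 95.2857) = 423.6570 / 112.8402 = 3.75449

3.75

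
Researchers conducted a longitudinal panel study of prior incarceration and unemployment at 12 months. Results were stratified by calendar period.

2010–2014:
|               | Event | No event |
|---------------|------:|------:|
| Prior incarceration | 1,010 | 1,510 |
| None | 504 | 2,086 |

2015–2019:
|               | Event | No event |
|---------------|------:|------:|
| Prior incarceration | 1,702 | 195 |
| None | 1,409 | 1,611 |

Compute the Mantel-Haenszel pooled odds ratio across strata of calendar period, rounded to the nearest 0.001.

4.736

OR_MH = Σ(aᵢdᵢ/nᵢ) / Σ(bᵢcᵢ/nᵢ), where nᵢ is the stratum total.
Stratum 1 (2010–2014): n = 5110; a·d/n = 1010·2086/5110 = 412.3014; b·c/n = 1510·504/5110 = 148.9315
Stratum 2 (2015–2019): n = 4917; a·d/n = 1702·1611/4917 = 557.6412; b·c/n = 195·1409/4917 = 55.8786
OR_MH = (412.3014 + 557.6412) / (148.9315 + 55.8786) = 969.9426 / 204.8101 = 4.73581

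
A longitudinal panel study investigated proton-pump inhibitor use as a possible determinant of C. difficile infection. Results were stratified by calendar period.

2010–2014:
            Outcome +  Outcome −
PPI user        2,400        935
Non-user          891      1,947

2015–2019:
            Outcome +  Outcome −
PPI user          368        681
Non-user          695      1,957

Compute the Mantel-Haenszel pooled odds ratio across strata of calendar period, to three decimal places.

OR_MH = Σ(aᵢdᵢ/nᵢ) / Σ(bᵢcᵢ/nᵢ), where nᵢ is the stratum total.
Stratum 1 (2010–2014): n = 6173; a·d/n = 2400·1947/6173 = 756.9739; b·c/n = 935·891/6173 = 134.9563
Stratum 2 (2015–2019): n = 3701; a·d/n = 368·1957/3701 = 194.5896; b·c/n = 681·695/3701 = 127.8830
OR_MH = (756.9739 + 194.5896) / (134.9563 + 127.8830) = 951.5635 / 262.8393 = 3.62032

3.620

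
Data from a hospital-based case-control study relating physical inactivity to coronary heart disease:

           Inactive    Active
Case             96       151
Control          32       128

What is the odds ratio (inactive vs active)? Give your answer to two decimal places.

2.54

Reading the table with exposure as columns: a = 96 (Inactive, case), b = 32 (Inactive, non-case), c = 151 (Active, case), d = 128.
OR = (a·d)/(b·c) = (96 × 128) / (32 × 151) = 12288 / 4832 = 2.54305
The odds of coronary heart disease are about 2.54 times as high in the inactive group.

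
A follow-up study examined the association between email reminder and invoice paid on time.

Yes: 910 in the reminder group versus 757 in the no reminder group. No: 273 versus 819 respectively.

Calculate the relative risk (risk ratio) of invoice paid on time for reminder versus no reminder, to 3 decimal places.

1.601

From the description: a = 910, b = 273, c = 757, d = 819.
Risk in exposed = 910/1183 = 0.76923; risk in unexposed = 757/1576 = 0.48033.
RR = 0.76923 / 0.48033 = 1.60146
The risk among the exposed is 1.60 times that among the unexposed.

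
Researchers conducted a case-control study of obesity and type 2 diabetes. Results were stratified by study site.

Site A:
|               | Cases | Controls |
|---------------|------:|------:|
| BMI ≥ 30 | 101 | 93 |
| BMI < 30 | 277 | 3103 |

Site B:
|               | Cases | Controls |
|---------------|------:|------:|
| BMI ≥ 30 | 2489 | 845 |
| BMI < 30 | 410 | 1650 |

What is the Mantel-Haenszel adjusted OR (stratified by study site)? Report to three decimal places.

11.886

OR_MH = Σ(aᵢdᵢ/nᵢ) / Σ(bᵢcᵢ/nᵢ), where nᵢ is the stratum total.
Stratum 1 (Site A): n = 3574; a·d/n = 101·3103/3574 = 87.6897; b·c/n = 93·277/3574 = 7.2079
Stratum 2 (Site B): n = 5394; a·d/n = 2489·1650/5394 = 761.3737; b·c/n = 845·410/5394 = 64.2288
OR_MH = (87.6897 + 761.3737) / (7.2079 + 64.2288) = 849.0635 / 71.4367 = 11.88554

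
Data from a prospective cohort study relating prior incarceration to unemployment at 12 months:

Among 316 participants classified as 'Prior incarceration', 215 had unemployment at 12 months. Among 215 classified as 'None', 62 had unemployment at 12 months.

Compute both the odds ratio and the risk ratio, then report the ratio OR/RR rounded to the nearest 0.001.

From the description: a = 215, b = 101, c = 62, d = 153.
OR = (215·153)/(101·62) = 32895/6262 = 5.25311
Risk in exposed = 215/316 = 0.68038; risk in unexposed = 62/215 = 0.28837; RR = 2.35938
OR/RR = 5.25311 / 2.35938 = 2.22648
The outcome is not rare, so the OR lies further from 1 than the RR.

2.226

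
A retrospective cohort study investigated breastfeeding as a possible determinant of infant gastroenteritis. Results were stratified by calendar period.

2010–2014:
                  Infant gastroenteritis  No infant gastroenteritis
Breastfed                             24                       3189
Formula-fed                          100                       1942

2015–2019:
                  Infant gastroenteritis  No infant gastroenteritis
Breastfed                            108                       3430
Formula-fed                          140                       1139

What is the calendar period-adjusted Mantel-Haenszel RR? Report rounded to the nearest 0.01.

0.23

RR_MH = Σ(aᵢ·n₀ᵢ/nᵢ) / Σ(cᵢ·n₁ᵢ/nᵢ), with n₁ᵢ = aᵢ+bᵢ (exposed), n₀ᵢ = cᵢ+dᵢ (unexposed), nᵢ = n₁ᵢ+n₀ᵢ.
Stratum 1 (2010–2014): n₁ = 3213, n₀ = 2042, n = 5255; a·n₀/n = 24·2042/5255 = 9.3260; c·n₁/n = 100·3213/5255 = 61.1418
Stratum 2 (2015–2019): n₁ = 3538, n₀ = 1279, n = 4817; a·n₀/n = 108·1279/4817 = 28.6759; c·n₁/n = 140·3538/4817 = 102.8275
RR_MH = (9.3260 + 28.6759) / (61.1418 + 102.8275) = 38.0019 / 163.9693 = 0.23176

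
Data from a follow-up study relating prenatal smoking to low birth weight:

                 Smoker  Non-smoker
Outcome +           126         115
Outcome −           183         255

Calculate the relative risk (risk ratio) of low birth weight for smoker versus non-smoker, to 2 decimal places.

Reading the table with exposure as columns: a = 126 (Smoker, case), b = 183 (Smoker, non-case), c = 115 (Non-smoker, case), d = 255.
Risk in exposed = 126/309 = 0.40777; risk in unexposed = 115/370 = 0.31081.
RR = 0.40777 / 0.31081 = 1.31195
The risk among the exposed is 1.31 times that among the unexposed.

1.31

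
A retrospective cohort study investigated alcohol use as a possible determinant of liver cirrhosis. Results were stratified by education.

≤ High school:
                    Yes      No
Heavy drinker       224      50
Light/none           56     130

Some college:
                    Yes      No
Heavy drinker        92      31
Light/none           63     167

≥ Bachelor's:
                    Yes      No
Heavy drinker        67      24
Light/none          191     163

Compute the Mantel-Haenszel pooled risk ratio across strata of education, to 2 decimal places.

2.16

RR_MH = Σ(aᵢ·n₀ᵢ/nᵢ) / Σ(cᵢ·n₁ᵢ/nᵢ), with n₁ᵢ = aᵢ+bᵢ (exposed), n₀ᵢ = cᵢ+dᵢ (unexposed), nᵢ = n₁ᵢ+n₀ᵢ.
Stratum 1 (≤ High school): n₁ = 274, n₀ = 186, n = 460; a·n₀/n = 224·186/460 = 90.5739; c·n₁/n = 56·274/460 = 33.3565
Stratum 2 (Some college): n₁ = 123, n₀ = 230, n = 353; a·n₀/n = 92·230/353 = 59.9433; c·n₁/n = 63·123/353 = 21.9518
Stratum 3 (≥ Bachelor's): n₁ = 91, n₀ = 354, n = 445; a·n₀/n = 67·354/445 = 53.2989; c·n₁/n = 191·91/445 = 39.0584
RR_MH = (90.5739 + 59.9433 + 53.2989) / (33.3565 + 21.9518 + 39.0584) = 203.8161 / 94.3668 = 2.15983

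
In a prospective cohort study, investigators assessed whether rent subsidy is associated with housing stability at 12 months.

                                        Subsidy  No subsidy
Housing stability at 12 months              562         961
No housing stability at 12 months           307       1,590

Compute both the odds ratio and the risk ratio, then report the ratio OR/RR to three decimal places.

1.764

Reading the table with exposure as columns: a = 562 (Subsidy, case), b = 307 (Subsidy, non-case), c = 961 (No subsidy, case), d = 1590.
OR = (562·1590)/(307·961) = 893580/295027 = 3.02881
Risk in exposed = 562/869 = 0.64672; risk in unexposed = 961/2551 = 0.37672; RR = 1.71674
OR/RR = 3.02881 / 1.71674 = 1.76428
The outcome is not rare, so the OR lies further from 1 than the RR.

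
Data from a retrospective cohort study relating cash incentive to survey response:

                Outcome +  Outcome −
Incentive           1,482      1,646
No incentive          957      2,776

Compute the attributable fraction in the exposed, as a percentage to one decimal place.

Cells: a = 1482, b = 1646, c = 957, d = 2776.
Risk in exposed = 1482/3128 = 0.47379; risk in unexposed = 957/3733 = 0.25636.
RR = 0.47379/0.25636 = 1.84811
AR% = (RR − 1)/RR × 100 = (1.84811 − 1)/1.84811 × 100 = 45.8906%

45.9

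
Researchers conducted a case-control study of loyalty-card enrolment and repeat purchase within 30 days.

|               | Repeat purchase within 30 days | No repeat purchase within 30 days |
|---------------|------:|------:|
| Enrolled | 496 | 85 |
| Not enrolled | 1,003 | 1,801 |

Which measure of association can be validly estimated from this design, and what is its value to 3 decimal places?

Cells: a = 496, b = 85, c = 1003, d = 1801.
This is a case-control study: participants were sampled on outcome status, so risks in the source population cannot be estimated directly — relative risk is not valid here. The odds ratio is the appropriate measure.
OR = (a·d)/(b·c) = (496 × 1801) / (85 × 1003) = 893296 / 85255 = 10.47793

10.478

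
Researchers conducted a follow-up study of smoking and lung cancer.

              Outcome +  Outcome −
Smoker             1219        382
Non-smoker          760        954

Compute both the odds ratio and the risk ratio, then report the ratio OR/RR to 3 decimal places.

Cells: a = 1219, b = 382, c = 760, d = 954.
OR = (1219·954)/(382·760) = 1162926/290320 = 4.00567
Risk in exposed = 1219/1601 = 0.76140; risk in unexposed = 760/1714 = 0.44341; RR = 1.71716
OR/RR = 4.00567 / 1.71716 = 2.33274
The outcome is not rare, so the OR lies further from 1 than the RR.

2.333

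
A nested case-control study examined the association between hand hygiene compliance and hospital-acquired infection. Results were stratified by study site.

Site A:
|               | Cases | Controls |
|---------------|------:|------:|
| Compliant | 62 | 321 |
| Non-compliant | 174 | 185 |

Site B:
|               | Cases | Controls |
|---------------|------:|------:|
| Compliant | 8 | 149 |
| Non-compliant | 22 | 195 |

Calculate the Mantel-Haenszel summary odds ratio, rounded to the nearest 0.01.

0.23

OR_MH = Σ(aᵢdᵢ/nᵢ) / Σ(bᵢcᵢ/nᵢ), where nᵢ is the stratum total.
Stratum 1 (Site A): n = 742; a·d/n = 62·185/742 = 15.4582; b·c/n = 321·174/742 = 75.2749
Stratum 2 (Site B): n = 374; a·d/n = 8·195/374 = 4.1711; b·c/n = 149·22/374 = 8.7647
OR_MH = (15.4582 + 4.1711) / (75.2749 + 8.7647) = 19.6293 / 84.0396 = 0.23357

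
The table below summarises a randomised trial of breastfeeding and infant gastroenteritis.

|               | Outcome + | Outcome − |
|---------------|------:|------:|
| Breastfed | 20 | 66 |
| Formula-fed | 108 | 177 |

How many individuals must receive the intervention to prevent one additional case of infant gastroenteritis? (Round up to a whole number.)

Risk in treated group = 20/86 = 0.23256; risk in control = 108/285 = 0.37895.
Absolute risk reduction = 0.37895 − 0.23256 = 0.14639
NNT = 1 / ARR = 1 / 0.14639 = 6.831 → round up → 7

7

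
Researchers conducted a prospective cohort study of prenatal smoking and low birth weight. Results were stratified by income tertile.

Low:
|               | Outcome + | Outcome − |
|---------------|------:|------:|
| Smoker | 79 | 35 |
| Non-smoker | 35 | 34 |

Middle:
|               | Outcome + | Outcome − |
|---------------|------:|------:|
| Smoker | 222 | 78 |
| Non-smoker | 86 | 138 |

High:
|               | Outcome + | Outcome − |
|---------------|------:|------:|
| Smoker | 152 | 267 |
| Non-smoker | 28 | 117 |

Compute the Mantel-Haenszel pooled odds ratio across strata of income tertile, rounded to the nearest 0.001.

3.196

OR_MH = Σ(aᵢdᵢ/nᵢ) / Σ(bᵢcᵢ/nᵢ), where nᵢ is the stratum total.
Stratum 1 (Low): n = 183; a·d/n = 79·34/183 = 14.6776; b·c/n = 35·35/183 = 6.6940
Stratum 2 (Middle): n = 524; a·d/n = 222·138/524 = 58.4656; b·c/n = 78·86/524 = 12.8015
Stratum 3 (High): n = 564; a·d/n = 152·117/564 = 31.5319; b·c/n = 267·28/564 = 13.2553
OR_MH = (14.6776 + 58.4656 + 31.5319) / (6.6940 + 12.8015 + 13.2553) = 104.6752 / 32.7508 = 3.19611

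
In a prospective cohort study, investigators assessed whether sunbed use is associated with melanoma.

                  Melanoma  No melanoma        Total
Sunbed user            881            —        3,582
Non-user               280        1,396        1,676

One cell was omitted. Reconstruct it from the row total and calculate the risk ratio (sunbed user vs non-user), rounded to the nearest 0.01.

The missing cell is in the exposed row: 3582 − 881 = 2701.
So a = 881, b = 2701, c = 280, d = 1396.
RR = [a/(a+b)] / [c/(c+d)] = (881/3582) / (280/1676) = 0.24595/0.16706 = 1.47220

1.47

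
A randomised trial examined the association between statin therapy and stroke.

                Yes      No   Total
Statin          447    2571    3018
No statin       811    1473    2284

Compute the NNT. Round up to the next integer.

5

Risk in treated group = 447/3018 = 0.14811; risk in control = 811/2284 = 0.35508.
Absolute risk reduction = 0.35508 − 0.14811 = 0.20697
NNT = 1 / ARR = 1 / 0.20697 = 4.832 → round up → 5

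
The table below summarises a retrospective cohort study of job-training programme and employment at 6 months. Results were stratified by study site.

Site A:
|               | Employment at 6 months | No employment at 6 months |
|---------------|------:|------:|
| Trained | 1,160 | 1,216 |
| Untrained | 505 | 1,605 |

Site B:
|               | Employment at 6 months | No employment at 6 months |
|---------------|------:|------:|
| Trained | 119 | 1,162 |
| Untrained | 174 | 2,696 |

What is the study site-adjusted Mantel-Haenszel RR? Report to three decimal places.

1.955

RR_MH = Σ(aᵢ·n₀ᵢ/nᵢ) / Σ(cᵢ·n₁ᵢ/nᵢ), with n₁ᵢ = aᵢ+bᵢ (exposed), n₀ᵢ = cᵢ+dᵢ (unexposed), nᵢ = n₁ᵢ+n₀ᵢ.
Stratum 1 (Site A): n₁ = 2376, n₀ = 2110, n = 4486; a·n₀/n = 1160·2110/4486 = 545.6086; c·n₁/n = 505·2376/4486 = 267.4721
Stratum 2 (Site B): n₁ = 1281, n₀ = 2870, n = 4151; a·n₀/n = 119·2870/4151 = 82.2766; c·n₁/n = 174·1281/4151 = 53.6965
RR_MH = (545.6086 + 82.2766) / (267.4721 + 53.6965) = 627.8851 / 321.1686 = 1.95500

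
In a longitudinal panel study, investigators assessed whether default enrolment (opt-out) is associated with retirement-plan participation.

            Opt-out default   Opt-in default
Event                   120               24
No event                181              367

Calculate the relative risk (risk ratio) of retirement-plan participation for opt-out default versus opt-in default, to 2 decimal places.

Reading the table with exposure as columns: a = 120 (Opt-out default, case), b = 181 (Opt-out default, non-case), c = 24 (Opt-in default, case), d = 367.
Risk in exposed = 120/301 = 0.39867; risk in unexposed = 24/391 = 0.06138.
RR = 0.39867 / 0.06138 = 6.49502
The risk among the exposed is 6.50 times that among the unexposed.

6.50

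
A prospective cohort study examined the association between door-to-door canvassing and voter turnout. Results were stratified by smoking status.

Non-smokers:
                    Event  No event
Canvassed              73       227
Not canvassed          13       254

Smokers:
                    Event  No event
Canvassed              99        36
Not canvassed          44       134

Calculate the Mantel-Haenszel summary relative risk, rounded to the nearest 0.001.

RR_MH = Σ(aᵢ·n₀ᵢ/nᵢ) / Σ(cᵢ·n₁ᵢ/nᵢ), with n₁ᵢ = aᵢ+bᵢ (exposed), n₀ᵢ = cᵢ+dᵢ (unexposed), nᵢ = n₁ᵢ+n₀ᵢ.
Stratum 1 (Non-smokers): n₁ = 300, n₀ = 267, n = 567; a·n₀/n = 73·267/567 = 34.3757; c·n₁/n = 13·300/567 = 6.8783
Stratum 2 (Smokers): n₁ = 135, n₀ = 178, n = 313; a·n₀/n = 99·178/313 = 56.3003; c·n₁/n = 44·135/313 = 18.9776
RR_MH = (34.3757 + 56.3003) / (6.8783 + 18.9776) = 90.6760 / 25.8559 = 3.50697

3.507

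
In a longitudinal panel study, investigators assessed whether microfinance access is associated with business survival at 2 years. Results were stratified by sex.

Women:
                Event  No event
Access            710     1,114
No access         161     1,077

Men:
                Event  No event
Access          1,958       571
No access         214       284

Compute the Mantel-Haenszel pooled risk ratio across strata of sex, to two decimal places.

RR_MH = Σ(aᵢ·n₀ᵢ/nᵢ) / Σ(cᵢ·n₁ᵢ/nᵢ), with n₁ᵢ = aᵢ+bᵢ (exposed), n₀ᵢ = cᵢ+dᵢ (unexposed), nᵢ = n₁ᵢ+n₀ᵢ.
Stratum 1 (Women): n₁ = 1824, n₀ = 1238, n = 3062; a·n₀/n = 710·1238/3062 = 287.0607; c·n₁/n = 161·1824/3062 = 95.9059
Stratum 2 (Men): n₁ = 2529, n₀ = 498, n = 3027; a·n₀/n = 1958·498/3027 = 322.1288; c·n₁/n = 214·2529/3027 = 178.7929
RR_MH = (287.0607 + 322.1288) / (95.9059 + 178.7929) = 609.1896 / 274.6988 = 2.21766

2.22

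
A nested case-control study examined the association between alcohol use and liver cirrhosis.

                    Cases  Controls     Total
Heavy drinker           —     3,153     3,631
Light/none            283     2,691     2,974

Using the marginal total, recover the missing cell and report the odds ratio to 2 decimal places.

The missing cell is in the exposed row: 3631 − 3153 = 478.
So a = 478, b = 3153, c = 283, d = 2691.
OR = (a·d)/(b·c) = (478 × 2691) / (3153 × 283) = 1286298 / 892299 = 1.44155

1.44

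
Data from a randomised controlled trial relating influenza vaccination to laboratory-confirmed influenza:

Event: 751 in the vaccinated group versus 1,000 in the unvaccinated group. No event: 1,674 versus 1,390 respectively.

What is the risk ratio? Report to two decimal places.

0.74

From the description: a = 751, b = 1674, c = 1000, d = 1390.
Risk in exposed = 751/2425 = 0.30969; risk in unexposed = 1000/2390 = 0.41841.
RR = 0.30969 / 0.41841 = 0.74016
The risk is 26% lower among the exposed than among the unexposed.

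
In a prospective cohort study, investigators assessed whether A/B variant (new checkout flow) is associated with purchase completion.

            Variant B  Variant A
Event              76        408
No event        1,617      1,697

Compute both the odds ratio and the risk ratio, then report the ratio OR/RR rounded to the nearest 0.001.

Reading the table with exposure as columns: a = 76 (Variant B, case), b = 1617 (Variant B, non-case), c = 408 (Variant A, case), d = 1697.
OR = (76·1697)/(1617·408) = 128972/659736 = 0.19549
Risk in exposed = 76/1693 = 0.04489; risk in unexposed = 408/2105 = 0.19382; RR = 0.23161
OR/RR = 0.19549 / 0.23161 = 0.84407
The outcome is not rare, so the OR lies further from 1 than the RR.

0.844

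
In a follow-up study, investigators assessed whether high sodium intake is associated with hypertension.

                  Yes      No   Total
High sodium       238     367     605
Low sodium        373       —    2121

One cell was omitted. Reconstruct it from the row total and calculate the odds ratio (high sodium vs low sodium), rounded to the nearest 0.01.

3.04

The missing cell is in the unexposed row: 2121 − 373 = 1748.
So a = 238, b = 367, c = 373, d = 1748.
OR = (a·d)/(b·c) = (238 × 1748) / (367 × 373) = 416024 / 136891 = 3.03909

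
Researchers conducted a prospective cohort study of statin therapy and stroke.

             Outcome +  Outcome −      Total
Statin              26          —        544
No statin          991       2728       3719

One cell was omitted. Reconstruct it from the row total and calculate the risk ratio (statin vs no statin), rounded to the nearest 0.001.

0.179

The missing cell is in the exposed row: 544 − 26 = 518.
So a = 26, b = 518, c = 991, d = 2728.
RR = [a/(a+b)] / [c/(c+d)] = (26/544) / (991/3719) = 0.04779/0.26647 = 0.17936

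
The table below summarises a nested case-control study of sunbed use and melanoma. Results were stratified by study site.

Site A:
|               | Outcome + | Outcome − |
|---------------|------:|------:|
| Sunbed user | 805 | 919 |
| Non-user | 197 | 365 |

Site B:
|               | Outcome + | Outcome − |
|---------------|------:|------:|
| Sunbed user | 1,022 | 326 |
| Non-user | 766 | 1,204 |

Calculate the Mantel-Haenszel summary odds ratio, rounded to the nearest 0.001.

3.233

OR_MH = Σ(aᵢdᵢ/nᵢ) / Σ(bᵢcᵢ/nᵢ), where nᵢ is the stratum total.
Stratum 1 (Site A): n = 2286; a·d/n = 805·365/2286 = 128.5324; b·c/n = 919·197/2286 = 79.1964
Stratum 2 (Site B): n = 3318; a·d/n = 1022·1204/3318 = 370.8523; b·c/n = 326·766/3318 = 75.2610
OR_MH = (128.5324 + 370.8523) / (79.1964 + 75.2610) = 499.3847 / 154.4574 = 3.23315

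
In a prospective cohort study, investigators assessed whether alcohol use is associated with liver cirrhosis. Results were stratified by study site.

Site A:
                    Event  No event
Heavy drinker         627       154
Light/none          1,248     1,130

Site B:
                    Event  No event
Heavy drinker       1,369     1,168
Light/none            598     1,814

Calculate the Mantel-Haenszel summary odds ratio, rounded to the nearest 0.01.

3.59

OR_MH = Σ(aᵢdᵢ/nᵢ) / Σ(bᵢcᵢ/nᵢ), where nᵢ is the stratum total.
Stratum 1 (Site A): n = 3159; a·d/n = 627·1130/3159 = 224.2830; b·c/n = 154·1248/3159 = 60.8395
Stratum 2 (Site B): n = 4949; a·d/n = 1369·1814/4949 = 501.7915; b·c/n = 1168·598/4949 = 141.1323
OR_MH = (224.2830 + 501.7915) / (60.8395 + 141.1323) = 726.0745 / 201.9719 = 3.59493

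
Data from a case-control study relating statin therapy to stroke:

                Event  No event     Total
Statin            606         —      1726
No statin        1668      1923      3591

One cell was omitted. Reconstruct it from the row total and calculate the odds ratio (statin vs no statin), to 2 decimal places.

0.62

The missing cell is in the exposed row: 1726 − 606 = 1120.
So a = 606, b = 1120, c = 1668, d = 1923.
OR = (a·d)/(b·c) = (606 × 1923) / (1120 × 1668) = 1165338 / 1868160 = 0.62379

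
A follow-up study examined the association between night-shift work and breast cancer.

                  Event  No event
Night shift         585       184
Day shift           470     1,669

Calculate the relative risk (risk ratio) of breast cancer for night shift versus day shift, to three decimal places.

Cells: a = 585, b = 184, c = 470, d = 1669.
Risk in exposed = 585/769 = 0.76073; risk in unexposed = 470/2139 = 0.21973.
RR = 0.76073 / 0.21973 = 3.46212
The risk among the exposed is 3.46 times that among the unexposed.

3.462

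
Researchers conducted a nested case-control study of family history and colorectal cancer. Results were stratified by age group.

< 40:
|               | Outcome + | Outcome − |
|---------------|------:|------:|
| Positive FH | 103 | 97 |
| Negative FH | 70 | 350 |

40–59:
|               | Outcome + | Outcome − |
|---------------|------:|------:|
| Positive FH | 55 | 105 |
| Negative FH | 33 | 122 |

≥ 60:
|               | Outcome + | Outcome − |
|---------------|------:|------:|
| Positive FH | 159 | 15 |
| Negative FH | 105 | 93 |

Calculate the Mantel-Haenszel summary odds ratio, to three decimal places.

4.552

OR_MH = Σ(aᵢdᵢ/nᵢ) / Σ(bᵢcᵢ/nᵢ), where nᵢ is the stratum total.
Stratum 1 (< 40): n = 620; a·d/n = 103·350/620 = 58.1452; b·c/n = 97·70/620 = 10.9516
Stratum 2 (40–59): n = 315; a·d/n = 55·122/315 = 21.3016; b·c/n = 105·33/315 = 11.0000
Stratum 3 (≥ 60): n = 372; a·d/n = 159·93/372 = 39.7500; b·c/n = 15·105/372 = 4.2339
OR_MH = (58.1452 + 21.3016 + 39.7500) / (10.9516 + 11.0000 + 4.2339) = 119.1967 / 26.1855 = 4.55202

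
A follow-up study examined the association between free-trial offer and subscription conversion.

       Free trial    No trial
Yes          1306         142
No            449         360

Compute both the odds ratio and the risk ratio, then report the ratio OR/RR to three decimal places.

2.803

Reading the table with exposure as columns: a = 1306 (Free trial, case), b = 449 (Free trial, non-case), c = 142 (No trial, case), d = 360.
OR = (1306·360)/(449·142) = 470160/63758 = 7.37413
Risk in exposed = 1306/1755 = 0.74416; risk in unexposed = 142/502 = 0.28287; RR = 2.63076
OR/RR = 7.37413 / 2.63076 = 2.80304
The outcome is not rare, so the OR lies further from 1 than the RR.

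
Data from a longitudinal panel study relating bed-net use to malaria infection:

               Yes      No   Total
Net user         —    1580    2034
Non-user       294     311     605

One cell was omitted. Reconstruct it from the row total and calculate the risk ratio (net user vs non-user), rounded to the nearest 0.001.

The missing cell is in the exposed row: 2034 − 1580 = 454.
So a = 454, b = 1580, c = 294, d = 311.
RR = [a/(a+b)] / [c/(c+d)] = (454/2034) / (294/605) = 0.22321/0.48595 = 0.45932

0.459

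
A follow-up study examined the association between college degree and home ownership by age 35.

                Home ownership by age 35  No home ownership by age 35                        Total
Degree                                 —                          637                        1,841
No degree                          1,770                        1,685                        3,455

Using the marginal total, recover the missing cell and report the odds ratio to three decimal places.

1.799

The missing cell is in the exposed row: 1841 − 637 = 1204.
So a = 1204, b = 637, c = 1770, d = 1685.
OR = (a·d)/(b·c) = (1204 × 1685) / (637 × 1770) = 2028740 / 1127490 = 1.79934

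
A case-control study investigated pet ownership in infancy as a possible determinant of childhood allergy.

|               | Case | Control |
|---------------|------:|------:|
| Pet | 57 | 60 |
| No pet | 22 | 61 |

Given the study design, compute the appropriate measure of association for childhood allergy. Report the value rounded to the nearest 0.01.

2.63

Cells: a = 57, b = 60, c = 22, d = 61.
This is a case-control study: participants were sampled on outcome status, so risks in the source population cannot be estimated directly — relative risk is not valid here. The odds ratio is the appropriate measure.
OR = (a·d)/(b·c) = (57 × 61) / (60 × 22) = 3477 / 1320 = 2.63409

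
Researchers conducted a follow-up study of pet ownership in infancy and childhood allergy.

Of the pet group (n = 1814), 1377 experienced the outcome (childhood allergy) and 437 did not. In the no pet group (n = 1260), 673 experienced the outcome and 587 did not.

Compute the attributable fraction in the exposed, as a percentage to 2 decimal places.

29.64

From the description: a = 1377, b = 437, c = 673, d = 587.
Risk in exposed = 1377/1814 = 0.75910; risk in unexposed = 673/1260 = 0.53413.
RR = 0.75910/0.53413 = 1.42119
AR% = (RR − 1)/RR × 100 = (1.42119 − 1)/1.42119 × 100 = 29.6364%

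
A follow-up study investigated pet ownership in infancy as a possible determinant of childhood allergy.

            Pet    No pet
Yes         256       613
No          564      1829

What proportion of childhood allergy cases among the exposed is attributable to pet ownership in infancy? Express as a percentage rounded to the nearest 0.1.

Reading the table with exposure as columns: a = 256 (Pet, case), b = 564 (Pet, non-case), c = 613 (No pet, case), d = 1829.
Risk in exposed = 256/820 = 0.31220; risk in unexposed = 613/2442 = 0.25102.
RR = 0.31220/0.25102 = 1.24369
AR% = (RR − 1)/RR × 100 = (1.24369 − 1)/1.24369 × 100 = 19.5940%

19.6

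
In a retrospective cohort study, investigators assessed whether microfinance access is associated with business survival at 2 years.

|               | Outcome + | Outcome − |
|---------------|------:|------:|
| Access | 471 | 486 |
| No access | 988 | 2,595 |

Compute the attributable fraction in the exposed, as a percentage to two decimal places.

Cells: a = 471, b = 486, c = 988, d = 2595.
Risk in exposed = 471/957 = 0.49216; risk in unexposed = 988/3583 = 0.27575.
RR = 0.49216/0.27575 = 1.78484
AR% = (RR − 1)/RR × 100 = (1.78484 − 1)/1.78484 × 100 = 43.9725%

43.97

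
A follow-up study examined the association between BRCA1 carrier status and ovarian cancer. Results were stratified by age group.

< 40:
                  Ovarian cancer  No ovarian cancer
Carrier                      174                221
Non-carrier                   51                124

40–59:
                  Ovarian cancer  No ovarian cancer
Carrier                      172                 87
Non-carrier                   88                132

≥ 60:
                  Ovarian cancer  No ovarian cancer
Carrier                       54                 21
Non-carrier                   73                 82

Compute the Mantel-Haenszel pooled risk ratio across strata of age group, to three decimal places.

RR_MH = Σ(aᵢ·n₀ᵢ/nᵢ) / Σ(cᵢ·n₁ᵢ/nᵢ), with n₁ᵢ = aᵢ+bᵢ (exposed), n₀ᵢ = cᵢ+dᵢ (unexposed), nᵢ = n₁ᵢ+n₀ᵢ.
Stratum 1 (< 40): n₁ = 395, n₀ = 175, n = 570; a·n₀/n = 174·175/570 = 53.4211; c·n₁/n = 51·395/570 = 35.3421
Stratum 2 (40–59): n₁ = 259, n₀ = 220, n = 479; a·n₀/n = 172·220/479 = 78.9979; c·n₁/n = 88·259/479 = 47.5825
Stratum 3 (≥ 60): n₁ = 75, n₀ = 155, n = 230; a·n₀/n = 54·155/230 = 36.3913; c·n₁/n = 73·75/230 = 23.8043
RR_MH = (53.4211 + 78.9979 + 36.3913) / (35.3421 + 47.5825 + 23.8043) = 168.8103 / 106.7289 = 1.58167

1.582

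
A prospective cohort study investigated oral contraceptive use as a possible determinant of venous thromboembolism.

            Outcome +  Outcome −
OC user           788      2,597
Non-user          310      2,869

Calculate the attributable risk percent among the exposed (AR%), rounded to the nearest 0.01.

Cells: a = 788, b = 2597, c = 310, d = 2869.
Risk in exposed = 788/3385 = 0.23279; risk in unexposed = 310/3179 = 0.09751.
RR = 0.23279/0.09751 = 2.38724
AR% = (RR − 1)/RR × 100 = (2.38724 − 1)/2.38724 × 100 = 58.1106%

58.11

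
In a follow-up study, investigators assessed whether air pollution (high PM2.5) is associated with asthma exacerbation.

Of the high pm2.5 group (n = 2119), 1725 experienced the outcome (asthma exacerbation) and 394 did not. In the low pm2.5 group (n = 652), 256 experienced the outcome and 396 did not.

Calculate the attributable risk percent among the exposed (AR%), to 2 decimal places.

From the description: a = 1725, b = 394, c = 256, d = 396.
Risk in exposed = 1725/2119 = 0.81406; risk in unexposed = 256/652 = 0.39264.
RR = 0.81406/0.39264 = 2.07332
AR% = (RR − 1)/RR × 100 = (2.07332 − 1)/2.07332 × 100 = 51.7681%

51.77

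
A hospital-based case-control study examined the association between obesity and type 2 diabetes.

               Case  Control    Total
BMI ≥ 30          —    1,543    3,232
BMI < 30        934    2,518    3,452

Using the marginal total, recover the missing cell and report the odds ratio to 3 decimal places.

2.951

The missing cell is in the exposed row: 3232 − 1543 = 1689.
So a = 1689, b = 1543, c = 934, d = 2518.
OR = (a·d)/(b·c) = (1689 × 2518) / (1543 × 934) = 4252902 / 1441162 = 2.95102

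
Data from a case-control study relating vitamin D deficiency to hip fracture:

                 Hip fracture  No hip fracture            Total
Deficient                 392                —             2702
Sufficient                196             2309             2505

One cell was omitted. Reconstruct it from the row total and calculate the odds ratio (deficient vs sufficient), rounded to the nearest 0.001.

1.999

The missing cell is in the exposed row: 2702 − 392 = 2310.
So a = 392, b = 2310, c = 196, d = 2309.
OR = (a·d)/(b·c) = (392 × 2309) / (2310 × 196) = 905128 / 452760 = 1.99913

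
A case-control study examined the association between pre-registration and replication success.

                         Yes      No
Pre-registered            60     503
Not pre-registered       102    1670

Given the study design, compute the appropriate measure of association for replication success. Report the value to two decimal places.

1.95

Cells: a = 60, b = 503, c = 102, d = 1670.
This is a case-control study: participants were sampled on outcome status, so risks in the source population cannot be estimated directly — relative risk is not valid here. The odds ratio is the appropriate measure.
OR = (a·d)/(b·c) = (60 × 1670) / (503 × 102) = 100200 / 51306 = 1.95299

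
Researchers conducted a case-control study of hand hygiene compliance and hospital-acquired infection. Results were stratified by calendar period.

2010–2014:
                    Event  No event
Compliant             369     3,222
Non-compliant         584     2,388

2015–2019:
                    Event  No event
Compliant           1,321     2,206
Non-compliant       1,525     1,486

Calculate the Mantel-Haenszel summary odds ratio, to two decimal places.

0.54

OR_MH = Σ(aᵢdᵢ/nᵢ) / Σ(bᵢcᵢ/nᵢ), where nᵢ is the stratum total.
Stratum 1 (2010–2014): n = 6563; a·d/n = 369·2388/6563 = 134.2636; b·c/n = 3222·584/6563 = 286.7055
Stratum 2 (2015–2019): n = 6538; a·d/n = 1321·1486/6538 = 300.2456; b·c/n = 2206·1525/6538 = 514.5534
OR_MH = (134.2636 + 300.2456) / (286.7055 + 514.5534) = 434.5092 / 801.2589 = 0.54228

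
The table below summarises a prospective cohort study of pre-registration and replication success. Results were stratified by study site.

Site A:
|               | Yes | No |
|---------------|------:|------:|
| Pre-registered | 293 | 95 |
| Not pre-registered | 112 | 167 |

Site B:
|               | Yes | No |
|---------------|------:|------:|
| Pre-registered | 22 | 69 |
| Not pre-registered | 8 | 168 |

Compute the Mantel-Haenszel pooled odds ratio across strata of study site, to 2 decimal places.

OR_MH = Σ(aᵢdᵢ/nᵢ) / Σ(bᵢcᵢ/nᵢ), where nᵢ is the stratum total.
Stratum 1 (Site A): n = 667; a·d/n = 293·167/667 = 73.3598; b·c/n = 95·112/667 = 15.9520
Stratum 2 (Site B): n = 267; a·d/n = 22·168/267 = 13.8427; b·c/n = 69·8/267 = 2.0674
OR_MH = (73.3598 + 13.8427) / (15.9520 + 2.0674) = 87.2025 / 18.0194 = 4.83936

4.84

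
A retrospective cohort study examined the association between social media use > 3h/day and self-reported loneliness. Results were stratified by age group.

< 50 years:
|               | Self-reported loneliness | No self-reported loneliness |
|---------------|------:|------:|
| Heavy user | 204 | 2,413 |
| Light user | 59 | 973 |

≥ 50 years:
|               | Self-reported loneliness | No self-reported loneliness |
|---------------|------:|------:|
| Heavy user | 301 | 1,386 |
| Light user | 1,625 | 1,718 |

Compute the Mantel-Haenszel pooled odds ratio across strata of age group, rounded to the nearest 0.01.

0.32

OR_MH = Σ(aᵢdᵢ/nᵢ) / Σ(bᵢcᵢ/nᵢ), where nᵢ is the stratum total.
Stratum 1 (< 50 years): n = 3649; a·d/n = 204·973/3649 = 54.3963; b·c/n = 2413·59/3649 = 39.0153
Stratum 2 (≥ 50 years): n = 5030; a·d/n = 301·1718/5030 = 102.8068; b·c/n = 1386·1625/5030 = 447.7634
OR_MH = (54.3963 + 102.8068) / (39.0153 + 447.7634) = 157.2030 / 486.7788 = 0.32295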